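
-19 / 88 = -0.22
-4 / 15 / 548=-1 / 2055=-0.00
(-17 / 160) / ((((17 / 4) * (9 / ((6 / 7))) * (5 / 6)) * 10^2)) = -1 / 35000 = -0.00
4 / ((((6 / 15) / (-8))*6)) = -40 / 3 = -13.33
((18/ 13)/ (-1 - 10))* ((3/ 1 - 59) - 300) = 6408/ 143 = 44.81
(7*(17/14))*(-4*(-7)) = 238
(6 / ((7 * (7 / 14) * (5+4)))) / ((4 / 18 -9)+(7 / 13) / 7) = -0.02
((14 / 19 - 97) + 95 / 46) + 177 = 72369 / 874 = 82.80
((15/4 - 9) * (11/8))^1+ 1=-199/32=-6.22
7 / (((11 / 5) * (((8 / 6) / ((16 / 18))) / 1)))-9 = -6.88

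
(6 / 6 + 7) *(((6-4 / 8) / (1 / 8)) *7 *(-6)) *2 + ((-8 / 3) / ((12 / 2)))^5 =-1745961856 / 59049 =-29568.02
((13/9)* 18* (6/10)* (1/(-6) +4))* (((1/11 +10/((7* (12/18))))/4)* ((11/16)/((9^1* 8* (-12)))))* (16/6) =-12857/181440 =-0.07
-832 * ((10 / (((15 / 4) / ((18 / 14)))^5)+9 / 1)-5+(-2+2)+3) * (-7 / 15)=61591536448 / 22509375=2736.26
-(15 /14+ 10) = -155 /14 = -11.07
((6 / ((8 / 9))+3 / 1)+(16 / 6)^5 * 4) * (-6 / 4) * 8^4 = -273287680 / 81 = -3373921.98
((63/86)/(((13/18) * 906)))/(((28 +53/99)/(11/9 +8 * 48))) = 7207893/476910850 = 0.02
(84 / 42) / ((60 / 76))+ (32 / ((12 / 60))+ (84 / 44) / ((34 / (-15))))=907087 / 5610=161.69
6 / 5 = 1.20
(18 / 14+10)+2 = 13.29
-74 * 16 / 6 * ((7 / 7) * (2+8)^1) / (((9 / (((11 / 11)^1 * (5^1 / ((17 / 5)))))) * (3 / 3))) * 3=-148000 / 153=-967.32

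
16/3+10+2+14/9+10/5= 188/9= 20.89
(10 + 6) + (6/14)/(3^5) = 9073/567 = 16.00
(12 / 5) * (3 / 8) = 9 / 10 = 0.90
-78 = -78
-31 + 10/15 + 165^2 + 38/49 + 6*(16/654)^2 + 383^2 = 303690401725/1746507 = 173884.45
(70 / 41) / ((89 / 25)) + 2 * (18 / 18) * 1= 9048 / 3649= 2.48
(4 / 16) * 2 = 1 / 2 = 0.50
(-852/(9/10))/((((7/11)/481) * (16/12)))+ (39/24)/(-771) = -23170770571/43176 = -536658.57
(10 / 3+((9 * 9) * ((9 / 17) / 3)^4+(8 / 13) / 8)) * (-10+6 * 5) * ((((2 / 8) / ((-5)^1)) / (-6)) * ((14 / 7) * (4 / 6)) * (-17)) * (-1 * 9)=22728344 / 191607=118.62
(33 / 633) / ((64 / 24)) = 33 / 1688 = 0.02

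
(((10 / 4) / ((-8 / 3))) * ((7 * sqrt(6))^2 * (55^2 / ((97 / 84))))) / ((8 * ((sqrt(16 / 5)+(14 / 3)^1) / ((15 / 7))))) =-2865121875 / 58976+245581875 * sqrt(5) / 29488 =-29958.73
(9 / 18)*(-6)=-3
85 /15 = 17 /3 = 5.67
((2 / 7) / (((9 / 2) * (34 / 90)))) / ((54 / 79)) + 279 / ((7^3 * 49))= 2024851 / 7714413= 0.26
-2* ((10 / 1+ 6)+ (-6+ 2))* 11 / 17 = -264 / 17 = -15.53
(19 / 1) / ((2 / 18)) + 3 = 174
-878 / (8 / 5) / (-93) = 2195 / 372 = 5.90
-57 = -57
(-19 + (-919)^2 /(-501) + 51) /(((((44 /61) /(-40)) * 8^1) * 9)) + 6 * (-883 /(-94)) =12402514219 /9324612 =1330.08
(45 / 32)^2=2025 / 1024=1.98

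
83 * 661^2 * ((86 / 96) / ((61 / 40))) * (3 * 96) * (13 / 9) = 1621745890960 / 183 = 8861999404.15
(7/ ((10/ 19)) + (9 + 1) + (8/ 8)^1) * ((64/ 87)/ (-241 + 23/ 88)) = -228096/ 3071825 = -0.07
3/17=0.18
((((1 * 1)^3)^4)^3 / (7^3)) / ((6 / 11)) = 0.01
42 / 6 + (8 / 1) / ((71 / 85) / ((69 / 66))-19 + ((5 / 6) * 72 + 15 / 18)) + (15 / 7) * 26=220190683 / 3500539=62.90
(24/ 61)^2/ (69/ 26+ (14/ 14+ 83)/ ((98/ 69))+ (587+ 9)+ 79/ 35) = 74880/ 319287847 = 0.00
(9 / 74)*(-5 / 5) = -9 / 74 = -0.12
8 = 8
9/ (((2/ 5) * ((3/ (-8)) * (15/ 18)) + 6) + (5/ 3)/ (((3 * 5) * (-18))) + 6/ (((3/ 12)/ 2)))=5832/ 34907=0.17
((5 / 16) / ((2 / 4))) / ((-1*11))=-5 / 88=-0.06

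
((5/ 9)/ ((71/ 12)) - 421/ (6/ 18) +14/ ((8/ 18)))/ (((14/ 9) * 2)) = -1573737/ 3976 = -395.81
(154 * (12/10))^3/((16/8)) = 394444512/125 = 3155556.10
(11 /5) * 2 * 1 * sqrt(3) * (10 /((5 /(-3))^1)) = -45.73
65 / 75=13 / 15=0.87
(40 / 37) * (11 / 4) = 110 / 37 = 2.97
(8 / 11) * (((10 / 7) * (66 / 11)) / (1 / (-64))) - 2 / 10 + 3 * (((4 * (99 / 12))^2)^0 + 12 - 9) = -149057 / 385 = -387.16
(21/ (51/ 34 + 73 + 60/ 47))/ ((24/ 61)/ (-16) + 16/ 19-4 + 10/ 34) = -4575732/ 47690161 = -0.10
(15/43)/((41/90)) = 1350/1763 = 0.77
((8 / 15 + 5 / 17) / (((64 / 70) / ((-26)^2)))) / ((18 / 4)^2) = 249613 / 8262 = 30.21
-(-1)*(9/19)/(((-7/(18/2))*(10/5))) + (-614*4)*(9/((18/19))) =-6206393/266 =-23332.30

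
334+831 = 1165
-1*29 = -29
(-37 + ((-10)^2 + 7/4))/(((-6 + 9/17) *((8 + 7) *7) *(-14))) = 629/78120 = 0.01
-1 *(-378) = 378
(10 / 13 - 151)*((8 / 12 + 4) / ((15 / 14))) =-42532 / 65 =-654.34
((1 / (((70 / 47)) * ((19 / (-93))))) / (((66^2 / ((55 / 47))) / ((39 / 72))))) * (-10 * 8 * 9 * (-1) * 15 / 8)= -0.65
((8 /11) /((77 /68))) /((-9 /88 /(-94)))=409088 /693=590.31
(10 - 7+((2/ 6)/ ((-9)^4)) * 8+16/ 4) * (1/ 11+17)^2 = 2044.81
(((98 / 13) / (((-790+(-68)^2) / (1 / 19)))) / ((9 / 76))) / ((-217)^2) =4 / 215541729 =0.00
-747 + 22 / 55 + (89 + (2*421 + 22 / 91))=84012 / 455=184.64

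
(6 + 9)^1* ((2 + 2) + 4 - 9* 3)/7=-285/7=-40.71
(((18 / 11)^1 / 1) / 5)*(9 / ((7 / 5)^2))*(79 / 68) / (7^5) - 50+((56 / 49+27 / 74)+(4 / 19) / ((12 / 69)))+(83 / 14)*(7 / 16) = -154818592590807 / 3464441162336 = -44.69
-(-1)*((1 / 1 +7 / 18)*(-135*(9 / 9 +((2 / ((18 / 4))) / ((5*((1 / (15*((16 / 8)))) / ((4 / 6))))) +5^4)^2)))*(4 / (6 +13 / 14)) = -42525149.68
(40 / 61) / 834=20 / 25437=0.00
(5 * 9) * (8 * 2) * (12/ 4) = 2160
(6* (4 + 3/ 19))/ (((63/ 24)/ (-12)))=-114.05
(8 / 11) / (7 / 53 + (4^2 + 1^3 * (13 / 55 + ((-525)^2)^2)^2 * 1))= 116600 / 925285328230294596922517207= 0.00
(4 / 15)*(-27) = -36 / 5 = -7.20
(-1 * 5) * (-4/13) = 20/13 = 1.54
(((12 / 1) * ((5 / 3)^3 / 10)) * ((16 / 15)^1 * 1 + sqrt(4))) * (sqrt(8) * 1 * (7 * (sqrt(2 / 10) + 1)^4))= 10304 * sqrt(10) / 45 + 72128 * sqrt(2) / 135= 1479.68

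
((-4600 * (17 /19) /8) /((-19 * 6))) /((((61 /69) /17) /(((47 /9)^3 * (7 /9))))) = 2777698711025 /288959562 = 9612.76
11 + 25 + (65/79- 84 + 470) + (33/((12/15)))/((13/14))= 959723/2054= 467.25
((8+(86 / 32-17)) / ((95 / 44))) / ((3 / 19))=-1111 / 60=-18.52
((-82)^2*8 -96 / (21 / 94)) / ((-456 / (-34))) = 529176 / 133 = 3978.77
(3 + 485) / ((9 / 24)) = 3904 / 3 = 1301.33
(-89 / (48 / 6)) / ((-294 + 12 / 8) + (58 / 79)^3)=43880471 / 1152150364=0.04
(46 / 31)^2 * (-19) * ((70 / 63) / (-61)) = 402040 / 527589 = 0.76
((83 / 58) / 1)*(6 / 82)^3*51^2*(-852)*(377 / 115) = -32280121458 / 7925915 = -4072.73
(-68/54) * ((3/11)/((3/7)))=-238/297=-0.80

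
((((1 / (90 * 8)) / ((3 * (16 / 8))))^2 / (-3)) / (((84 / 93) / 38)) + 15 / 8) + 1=2253484211 / 783820800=2.87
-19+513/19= 8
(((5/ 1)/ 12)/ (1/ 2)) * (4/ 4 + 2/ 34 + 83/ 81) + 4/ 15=82741/ 41310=2.00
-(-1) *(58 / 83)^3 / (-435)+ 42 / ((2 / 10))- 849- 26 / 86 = -235776658754 / 368802615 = -639.30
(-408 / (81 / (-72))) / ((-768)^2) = 0.00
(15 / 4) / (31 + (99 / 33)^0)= 15 / 128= 0.12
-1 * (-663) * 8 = 5304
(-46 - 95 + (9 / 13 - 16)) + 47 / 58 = -117245 / 754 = -155.50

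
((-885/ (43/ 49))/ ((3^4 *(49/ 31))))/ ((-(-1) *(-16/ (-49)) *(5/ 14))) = -627347/ 9288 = -67.54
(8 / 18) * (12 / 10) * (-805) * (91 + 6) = -124936 / 3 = -41645.33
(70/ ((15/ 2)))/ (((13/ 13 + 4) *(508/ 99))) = 231/ 635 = 0.36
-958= -958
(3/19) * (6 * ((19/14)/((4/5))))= 45/28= 1.61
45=45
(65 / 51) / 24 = 0.05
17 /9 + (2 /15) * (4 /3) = 31 /15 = 2.07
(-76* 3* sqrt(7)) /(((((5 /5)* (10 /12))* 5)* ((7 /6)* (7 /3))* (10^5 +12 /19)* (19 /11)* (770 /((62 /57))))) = -3348* sqrt(7) /20365753625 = -0.00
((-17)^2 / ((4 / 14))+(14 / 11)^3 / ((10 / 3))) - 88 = 12300017 / 13310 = 924.12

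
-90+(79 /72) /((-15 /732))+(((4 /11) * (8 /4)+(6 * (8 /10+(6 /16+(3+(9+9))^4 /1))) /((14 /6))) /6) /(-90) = -889522093 /831600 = -1069.65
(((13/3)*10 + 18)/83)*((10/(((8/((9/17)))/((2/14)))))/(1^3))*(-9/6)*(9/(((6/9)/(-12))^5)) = 17601325920/9877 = 1782051.83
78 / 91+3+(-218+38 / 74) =-55330 / 259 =-213.63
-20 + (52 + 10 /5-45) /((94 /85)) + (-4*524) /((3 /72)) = -4729691 /94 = -50315.86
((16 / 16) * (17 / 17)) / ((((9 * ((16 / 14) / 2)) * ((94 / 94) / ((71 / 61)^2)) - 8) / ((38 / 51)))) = -670453 / 3782670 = -0.18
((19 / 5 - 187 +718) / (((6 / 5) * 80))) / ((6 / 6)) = 1337 / 240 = 5.57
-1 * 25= -25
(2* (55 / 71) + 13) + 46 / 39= 43553 / 2769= 15.73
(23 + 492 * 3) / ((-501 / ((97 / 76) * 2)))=-145403 / 19038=-7.64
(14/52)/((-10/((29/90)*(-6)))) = 203/3900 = 0.05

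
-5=-5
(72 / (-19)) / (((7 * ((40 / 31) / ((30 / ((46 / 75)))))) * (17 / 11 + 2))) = -230175 / 39767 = -5.79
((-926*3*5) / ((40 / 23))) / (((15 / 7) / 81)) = -6037983 / 20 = -301899.15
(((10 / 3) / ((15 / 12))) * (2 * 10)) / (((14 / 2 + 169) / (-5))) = -50 / 33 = -1.52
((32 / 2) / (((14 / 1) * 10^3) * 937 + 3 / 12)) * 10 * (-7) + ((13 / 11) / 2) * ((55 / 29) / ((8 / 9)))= 30694041865 / 24347008464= 1.26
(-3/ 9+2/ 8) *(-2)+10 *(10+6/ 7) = 4567/ 42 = 108.74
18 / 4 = 9 / 2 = 4.50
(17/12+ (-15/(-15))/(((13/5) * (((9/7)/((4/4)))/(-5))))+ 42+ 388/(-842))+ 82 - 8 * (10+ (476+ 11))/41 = 213945895/8078148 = 26.48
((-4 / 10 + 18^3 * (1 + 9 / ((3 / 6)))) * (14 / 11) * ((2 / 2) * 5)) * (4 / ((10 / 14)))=217182896 / 55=3948779.93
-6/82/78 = -1/1066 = -0.00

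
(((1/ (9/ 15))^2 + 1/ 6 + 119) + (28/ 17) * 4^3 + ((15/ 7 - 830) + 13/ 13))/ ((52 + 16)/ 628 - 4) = 154.05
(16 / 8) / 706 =1 / 353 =0.00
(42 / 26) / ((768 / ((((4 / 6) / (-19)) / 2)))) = -7 / 189696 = -0.00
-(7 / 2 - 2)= -3 / 2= -1.50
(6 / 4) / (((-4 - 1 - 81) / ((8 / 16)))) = -3 / 344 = -0.01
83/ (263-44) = 83/ 219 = 0.38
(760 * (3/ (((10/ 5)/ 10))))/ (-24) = -475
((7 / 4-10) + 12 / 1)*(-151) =-2265 / 4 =-566.25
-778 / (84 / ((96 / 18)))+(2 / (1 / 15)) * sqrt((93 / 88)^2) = -49043 / 2772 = -17.69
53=53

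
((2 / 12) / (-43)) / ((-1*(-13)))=-1 / 3354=-0.00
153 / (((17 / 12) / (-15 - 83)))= -10584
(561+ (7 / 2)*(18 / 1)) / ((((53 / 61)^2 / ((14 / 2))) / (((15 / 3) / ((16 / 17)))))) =86345805 / 2809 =30738.98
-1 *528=-528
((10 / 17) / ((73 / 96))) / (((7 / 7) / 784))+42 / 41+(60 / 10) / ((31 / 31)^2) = 31215648 / 50881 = 613.50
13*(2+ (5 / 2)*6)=221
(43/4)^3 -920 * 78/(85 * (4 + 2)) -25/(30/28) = 3519433/3264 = 1078.26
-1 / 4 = -0.25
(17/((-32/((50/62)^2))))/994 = -10625/30567488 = -0.00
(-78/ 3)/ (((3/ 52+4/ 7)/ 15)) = -619.91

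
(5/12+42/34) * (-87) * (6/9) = -95.81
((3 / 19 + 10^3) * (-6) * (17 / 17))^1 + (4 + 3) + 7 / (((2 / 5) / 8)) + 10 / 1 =-111035 / 19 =-5843.95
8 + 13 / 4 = 45 / 4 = 11.25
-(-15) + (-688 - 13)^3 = -344472086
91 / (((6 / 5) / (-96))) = -7280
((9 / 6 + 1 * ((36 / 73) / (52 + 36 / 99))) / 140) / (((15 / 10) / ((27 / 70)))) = 0.00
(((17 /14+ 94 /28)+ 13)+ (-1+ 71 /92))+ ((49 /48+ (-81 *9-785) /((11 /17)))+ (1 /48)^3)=-454676374037 /195858432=-2321.45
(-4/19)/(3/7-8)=28/1007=0.03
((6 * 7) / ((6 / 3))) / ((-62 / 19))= -6.44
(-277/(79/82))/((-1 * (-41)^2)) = 554/3239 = 0.17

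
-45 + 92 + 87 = 134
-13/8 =-1.62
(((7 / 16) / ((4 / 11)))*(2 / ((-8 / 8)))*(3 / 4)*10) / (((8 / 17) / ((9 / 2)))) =-176715 / 1024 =-172.57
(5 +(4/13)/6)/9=197/351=0.56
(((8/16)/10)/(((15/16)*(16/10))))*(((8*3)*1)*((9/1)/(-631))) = -36/3155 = -0.01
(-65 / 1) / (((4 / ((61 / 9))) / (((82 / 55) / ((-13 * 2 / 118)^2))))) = -8705981 / 2574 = -3382.28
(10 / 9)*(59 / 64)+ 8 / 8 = 583 / 288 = 2.02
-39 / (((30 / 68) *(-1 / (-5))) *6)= -221 / 3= -73.67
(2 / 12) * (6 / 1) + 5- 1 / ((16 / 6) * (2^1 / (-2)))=51 / 8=6.38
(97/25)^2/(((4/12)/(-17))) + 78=-431109/625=-689.77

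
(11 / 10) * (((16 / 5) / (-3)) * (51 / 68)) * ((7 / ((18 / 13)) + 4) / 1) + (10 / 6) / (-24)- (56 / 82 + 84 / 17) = -5713631 / 418200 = -13.66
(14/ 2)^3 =343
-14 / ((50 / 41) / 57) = -16359 / 25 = -654.36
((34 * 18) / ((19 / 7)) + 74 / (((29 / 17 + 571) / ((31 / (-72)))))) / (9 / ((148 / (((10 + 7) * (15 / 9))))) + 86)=55542712171 / 21614825448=2.57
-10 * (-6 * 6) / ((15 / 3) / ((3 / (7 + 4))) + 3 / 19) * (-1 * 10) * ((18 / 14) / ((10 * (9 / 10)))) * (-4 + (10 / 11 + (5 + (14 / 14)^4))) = -80.91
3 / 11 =0.27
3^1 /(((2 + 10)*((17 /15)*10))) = 3 /136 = 0.02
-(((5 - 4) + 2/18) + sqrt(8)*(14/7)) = -4*sqrt(2) - 10/9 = -6.77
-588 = -588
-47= -47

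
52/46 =26/23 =1.13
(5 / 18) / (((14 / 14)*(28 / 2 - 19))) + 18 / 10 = 157 / 90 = 1.74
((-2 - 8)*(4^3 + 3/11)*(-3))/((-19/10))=-212100/209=-1014.83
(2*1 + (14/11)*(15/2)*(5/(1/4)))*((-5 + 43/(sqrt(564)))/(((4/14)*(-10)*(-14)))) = -1061/44 + 45623*sqrt(141)/62040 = -15.38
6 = 6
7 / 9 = 0.78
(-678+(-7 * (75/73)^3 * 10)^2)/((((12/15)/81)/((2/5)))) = 31164349906111599/151334226289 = 205930.61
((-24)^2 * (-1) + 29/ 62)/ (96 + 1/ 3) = -6297/ 1054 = -5.97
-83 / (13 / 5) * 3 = -95.77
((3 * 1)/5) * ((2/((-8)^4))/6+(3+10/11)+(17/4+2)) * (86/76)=11809477/1712128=6.90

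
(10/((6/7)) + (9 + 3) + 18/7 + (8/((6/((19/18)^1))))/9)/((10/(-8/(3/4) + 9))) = -44897/10206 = -4.40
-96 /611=-0.16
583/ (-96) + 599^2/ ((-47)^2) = 33157049/ 212064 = 156.35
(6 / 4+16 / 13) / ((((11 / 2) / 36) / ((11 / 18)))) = 142 / 13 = 10.92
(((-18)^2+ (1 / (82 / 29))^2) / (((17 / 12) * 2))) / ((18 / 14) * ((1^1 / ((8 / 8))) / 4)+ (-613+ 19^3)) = 1794814 / 98000619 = 0.02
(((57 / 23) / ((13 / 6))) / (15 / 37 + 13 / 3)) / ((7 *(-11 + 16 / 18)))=-170829 / 50091769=-0.00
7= 7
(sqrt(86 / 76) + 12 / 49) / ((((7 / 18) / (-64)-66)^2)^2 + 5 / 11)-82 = -1477570510905017295907046 / 18019152574847516578619 + 9686627647488 * sqrt(1634) / 6987018345349037040689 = -82.00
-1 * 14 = -14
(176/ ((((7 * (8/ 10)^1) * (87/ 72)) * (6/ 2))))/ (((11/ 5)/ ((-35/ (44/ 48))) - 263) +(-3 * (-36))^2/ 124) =-16368000/ 319042079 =-0.05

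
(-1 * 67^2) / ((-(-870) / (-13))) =58357 / 870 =67.08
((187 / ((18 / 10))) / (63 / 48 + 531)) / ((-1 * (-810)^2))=-44 / 147917745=-0.00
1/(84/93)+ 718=20135/28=719.11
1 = 1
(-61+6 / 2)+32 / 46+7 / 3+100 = 3107 / 69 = 45.03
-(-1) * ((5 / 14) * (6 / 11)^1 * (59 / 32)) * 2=885 / 1232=0.72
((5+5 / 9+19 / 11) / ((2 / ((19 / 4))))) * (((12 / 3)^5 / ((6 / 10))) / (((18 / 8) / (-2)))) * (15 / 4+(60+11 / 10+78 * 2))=-15490171648 / 2673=-5795051.12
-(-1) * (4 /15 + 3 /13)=97 /195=0.50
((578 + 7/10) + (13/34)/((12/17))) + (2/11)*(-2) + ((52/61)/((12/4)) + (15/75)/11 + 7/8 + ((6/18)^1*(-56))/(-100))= 116802721/201300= 580.24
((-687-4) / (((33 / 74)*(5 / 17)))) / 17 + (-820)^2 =110894866 / 165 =672090.10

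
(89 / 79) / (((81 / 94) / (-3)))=-8366 / 2133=-3.92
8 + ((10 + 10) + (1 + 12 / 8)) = 61 / 2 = 30.50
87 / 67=1.30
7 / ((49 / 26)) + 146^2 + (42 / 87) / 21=12983720 / 609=21319.74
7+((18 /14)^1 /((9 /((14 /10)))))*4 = 39 /5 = 7.80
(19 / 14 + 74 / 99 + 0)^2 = 8508889 / 1920996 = 4.43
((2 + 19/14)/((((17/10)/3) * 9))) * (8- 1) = 235/51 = 4.61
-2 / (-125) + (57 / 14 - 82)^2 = 148785517 / 24500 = 6072.88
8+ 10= 18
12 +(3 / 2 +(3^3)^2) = 1485 / 2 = 742.50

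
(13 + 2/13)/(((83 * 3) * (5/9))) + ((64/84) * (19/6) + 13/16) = 18056249/5438160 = 3.32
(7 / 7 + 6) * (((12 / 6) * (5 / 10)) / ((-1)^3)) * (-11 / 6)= 77 / 6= 12.83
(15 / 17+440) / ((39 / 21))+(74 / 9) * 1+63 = 613846 / 1989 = 308.62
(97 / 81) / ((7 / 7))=97 / 81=1.20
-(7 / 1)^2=-49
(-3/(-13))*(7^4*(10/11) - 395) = 58995/143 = 412.55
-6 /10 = -3 /5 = -0.60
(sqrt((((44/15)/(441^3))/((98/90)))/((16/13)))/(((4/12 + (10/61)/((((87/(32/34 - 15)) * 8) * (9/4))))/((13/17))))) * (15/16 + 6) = 2552667 * sqrt(429)/20703304384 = 0.00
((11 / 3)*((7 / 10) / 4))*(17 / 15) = 1309 / 1800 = 0.73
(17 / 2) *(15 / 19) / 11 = 255 / 418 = 0.61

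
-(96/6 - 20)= 4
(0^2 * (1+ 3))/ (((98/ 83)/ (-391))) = 0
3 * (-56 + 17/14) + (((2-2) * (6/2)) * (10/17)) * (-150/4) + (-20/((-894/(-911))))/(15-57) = -3076531/18774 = -163.87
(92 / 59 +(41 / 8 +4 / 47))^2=22551929929 / 492129856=45.83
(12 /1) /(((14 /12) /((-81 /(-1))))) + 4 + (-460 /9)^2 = 1955860 /567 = 3449.49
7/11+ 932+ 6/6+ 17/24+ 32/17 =4201787/4488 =936.23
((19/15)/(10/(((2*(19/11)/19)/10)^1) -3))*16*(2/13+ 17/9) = 72656/959985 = 0.08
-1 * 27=-27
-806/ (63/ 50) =-40300/ 63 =-639.68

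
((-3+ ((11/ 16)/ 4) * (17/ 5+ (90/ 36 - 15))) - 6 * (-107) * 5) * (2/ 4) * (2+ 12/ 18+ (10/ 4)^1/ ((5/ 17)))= 17897.02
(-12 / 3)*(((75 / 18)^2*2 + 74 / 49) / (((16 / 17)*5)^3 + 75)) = -314009482 / 388289475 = -0.81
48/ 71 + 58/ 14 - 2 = 1401/ 497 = 2.82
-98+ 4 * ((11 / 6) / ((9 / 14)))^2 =-47726 / 729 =-65.47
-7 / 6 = -1.17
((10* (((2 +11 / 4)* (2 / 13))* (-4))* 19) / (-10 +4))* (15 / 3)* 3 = 18050 / 13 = 1388.46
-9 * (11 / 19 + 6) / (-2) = 1125 / 38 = 29.61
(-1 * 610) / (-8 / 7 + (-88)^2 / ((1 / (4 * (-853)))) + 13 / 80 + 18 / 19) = 6490400 / 281135698271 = 0.00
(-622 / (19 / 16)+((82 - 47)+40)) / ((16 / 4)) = -8527 / 76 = -112.20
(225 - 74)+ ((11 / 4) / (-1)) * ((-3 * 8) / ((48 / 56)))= 228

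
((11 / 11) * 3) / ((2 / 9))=27 / 2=13.50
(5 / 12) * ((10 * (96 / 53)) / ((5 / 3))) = 240 / 53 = 4.53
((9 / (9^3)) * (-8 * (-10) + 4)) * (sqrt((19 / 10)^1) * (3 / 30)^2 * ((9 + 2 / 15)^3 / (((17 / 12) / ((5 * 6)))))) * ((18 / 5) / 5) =143995768 * sqrt(190) / 11953125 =166.05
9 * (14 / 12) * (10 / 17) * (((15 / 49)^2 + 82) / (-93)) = -985535 / 180761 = -5.45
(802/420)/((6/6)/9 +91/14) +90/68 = 13431/8330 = 1.61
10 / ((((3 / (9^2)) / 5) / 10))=13500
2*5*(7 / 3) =70 / 3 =23.33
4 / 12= 1 / 3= 0.33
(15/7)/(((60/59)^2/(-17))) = -59177/1680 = -35.22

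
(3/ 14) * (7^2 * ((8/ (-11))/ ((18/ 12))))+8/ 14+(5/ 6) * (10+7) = 4457/ 462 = 9.65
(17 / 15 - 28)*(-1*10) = 806 / 3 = 268.67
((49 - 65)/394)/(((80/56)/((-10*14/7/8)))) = 14/197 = 0.07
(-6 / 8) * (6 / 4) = -9 / 8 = -1.12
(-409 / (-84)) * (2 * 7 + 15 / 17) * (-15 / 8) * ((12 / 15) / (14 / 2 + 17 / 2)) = -103477 / 14756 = -7.01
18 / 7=2.57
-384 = -384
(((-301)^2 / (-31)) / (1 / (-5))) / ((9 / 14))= 6342070 / 279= 22731.43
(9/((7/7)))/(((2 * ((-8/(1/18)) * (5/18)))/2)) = -9/40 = -0.22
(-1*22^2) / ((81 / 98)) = -47432 / 81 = -585.58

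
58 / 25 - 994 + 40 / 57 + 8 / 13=-18346472 / 18525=-990.36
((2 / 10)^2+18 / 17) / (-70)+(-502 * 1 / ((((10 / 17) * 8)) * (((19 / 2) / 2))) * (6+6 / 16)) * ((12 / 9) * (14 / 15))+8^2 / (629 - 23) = -5083203159 / 28545125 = -178.08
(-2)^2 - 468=-464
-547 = -547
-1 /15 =-0.07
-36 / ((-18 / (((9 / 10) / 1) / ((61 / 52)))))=468 / 305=1.53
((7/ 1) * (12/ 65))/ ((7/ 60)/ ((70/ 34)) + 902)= 5040/ 3518021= 0.00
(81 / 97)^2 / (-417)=-2187 / 1307851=-0.00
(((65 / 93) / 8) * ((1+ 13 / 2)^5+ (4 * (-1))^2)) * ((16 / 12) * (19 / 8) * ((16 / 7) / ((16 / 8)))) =938460445 / 124992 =7508.16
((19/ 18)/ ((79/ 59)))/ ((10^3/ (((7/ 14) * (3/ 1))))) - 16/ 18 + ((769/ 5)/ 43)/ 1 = 328847809/ 122292000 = 2.69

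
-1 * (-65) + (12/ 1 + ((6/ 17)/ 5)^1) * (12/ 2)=11681/ 85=137.42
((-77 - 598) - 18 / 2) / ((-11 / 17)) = 1057.09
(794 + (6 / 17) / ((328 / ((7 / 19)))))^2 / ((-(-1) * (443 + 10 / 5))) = 1769025850724521 / 1248684588880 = 1416.71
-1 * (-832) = 832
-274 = -274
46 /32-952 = -15209 /16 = -950.56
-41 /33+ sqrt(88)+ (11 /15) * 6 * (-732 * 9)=-4783093 /165+ 2 * sqrt(22)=-28979.06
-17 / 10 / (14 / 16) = -68 / 35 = -1.94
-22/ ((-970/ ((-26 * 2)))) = -572/ 485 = -1.18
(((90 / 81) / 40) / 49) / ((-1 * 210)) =-1 / 370440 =-0.00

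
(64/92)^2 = 256/529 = 0.48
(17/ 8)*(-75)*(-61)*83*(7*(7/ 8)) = 316310925/ 64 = 4942358.20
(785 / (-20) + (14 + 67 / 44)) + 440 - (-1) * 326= 8165 / 11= 742.27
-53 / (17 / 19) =-1007 / 17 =-59.24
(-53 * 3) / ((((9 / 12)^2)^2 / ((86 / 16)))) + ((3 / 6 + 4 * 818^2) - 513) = 144357253 / 54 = 2673282.46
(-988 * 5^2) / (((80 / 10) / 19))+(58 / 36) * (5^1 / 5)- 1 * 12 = -528056 / 9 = -58672.89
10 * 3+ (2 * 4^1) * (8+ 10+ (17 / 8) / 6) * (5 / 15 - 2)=-214.72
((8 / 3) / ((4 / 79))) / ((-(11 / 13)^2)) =-73.56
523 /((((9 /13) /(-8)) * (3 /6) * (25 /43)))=-4677712 /225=-20789.83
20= 20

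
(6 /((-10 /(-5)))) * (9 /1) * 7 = 189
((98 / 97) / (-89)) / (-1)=98 / 8633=0.01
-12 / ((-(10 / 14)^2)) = 23.52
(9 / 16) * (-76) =-171 / 4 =-42.75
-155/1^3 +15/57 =-2940/19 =-154.74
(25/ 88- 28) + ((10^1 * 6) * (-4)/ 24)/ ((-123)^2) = -36900511/ 1331352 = -27.72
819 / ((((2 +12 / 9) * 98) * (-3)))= -0.84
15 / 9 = 5 / 3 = 1.67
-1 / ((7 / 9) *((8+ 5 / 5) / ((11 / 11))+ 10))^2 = -81 / 17689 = -0.00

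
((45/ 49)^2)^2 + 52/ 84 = 23007934/ 17294403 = 1.33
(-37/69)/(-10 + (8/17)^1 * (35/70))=629/11454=0.05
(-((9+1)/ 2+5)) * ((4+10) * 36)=-5040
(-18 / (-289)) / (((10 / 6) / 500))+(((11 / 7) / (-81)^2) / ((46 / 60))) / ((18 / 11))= 18.69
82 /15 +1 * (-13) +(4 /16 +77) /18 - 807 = -810.24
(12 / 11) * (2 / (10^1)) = 12 / 55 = 0.22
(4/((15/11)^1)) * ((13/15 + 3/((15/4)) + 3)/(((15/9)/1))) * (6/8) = 154/25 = 6.16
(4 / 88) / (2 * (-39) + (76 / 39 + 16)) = -39 / 51524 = -0.00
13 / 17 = 0.76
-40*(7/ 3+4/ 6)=-120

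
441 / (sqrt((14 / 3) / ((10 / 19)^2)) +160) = 10584000 / 3837473- 41895 * sqrt(42) / 3837473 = 2.69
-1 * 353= -353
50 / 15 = 3.33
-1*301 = -301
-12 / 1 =-12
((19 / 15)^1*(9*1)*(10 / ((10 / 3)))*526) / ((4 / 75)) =674595 / 2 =337297.50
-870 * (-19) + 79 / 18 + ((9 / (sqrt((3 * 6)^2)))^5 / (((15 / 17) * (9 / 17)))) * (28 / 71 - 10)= 2535615331 / 153360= 16533.75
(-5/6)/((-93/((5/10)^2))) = 5/2232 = 0.00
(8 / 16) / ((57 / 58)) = 29 / 57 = 0.51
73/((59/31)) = 2263/59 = 38.36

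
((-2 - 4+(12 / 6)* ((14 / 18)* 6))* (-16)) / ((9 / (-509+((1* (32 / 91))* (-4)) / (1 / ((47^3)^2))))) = 220758337348960 / 2457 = 89848733149.76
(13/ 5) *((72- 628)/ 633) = -7228/ 3165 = -2.28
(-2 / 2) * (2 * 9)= -18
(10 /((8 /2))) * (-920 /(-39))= 2300 /39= 58.97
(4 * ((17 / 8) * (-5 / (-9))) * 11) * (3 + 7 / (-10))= 4301 / 36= 119.47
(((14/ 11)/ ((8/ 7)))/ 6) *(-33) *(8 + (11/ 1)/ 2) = -1323/ 16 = -82.69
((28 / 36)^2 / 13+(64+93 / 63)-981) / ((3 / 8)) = -53983864 / 22113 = -2441.27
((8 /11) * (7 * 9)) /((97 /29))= 14616 /1067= 13.70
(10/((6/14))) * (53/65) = 742/39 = 19.03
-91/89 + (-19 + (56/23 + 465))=915853/2047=447.41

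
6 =6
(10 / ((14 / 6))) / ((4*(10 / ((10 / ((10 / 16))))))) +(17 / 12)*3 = 167 / 28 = 5.96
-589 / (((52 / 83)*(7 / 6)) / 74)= -5426457 / 91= -59631.40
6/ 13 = 0.46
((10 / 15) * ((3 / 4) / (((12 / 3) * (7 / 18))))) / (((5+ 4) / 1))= 1 / 28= 0.04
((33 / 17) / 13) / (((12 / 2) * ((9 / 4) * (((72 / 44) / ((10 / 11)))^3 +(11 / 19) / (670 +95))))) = 26125 / 13776607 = 0.00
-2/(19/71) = -142/19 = -7.47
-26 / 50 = -13 / 25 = -0.52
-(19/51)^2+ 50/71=104419/184671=0.57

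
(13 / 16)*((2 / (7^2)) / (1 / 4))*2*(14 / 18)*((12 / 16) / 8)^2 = 13 / 7168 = 0.00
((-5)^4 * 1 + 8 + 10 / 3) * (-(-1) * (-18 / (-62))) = 5727 / 31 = 184.74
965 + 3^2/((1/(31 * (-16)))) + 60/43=-150397/43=-3497.60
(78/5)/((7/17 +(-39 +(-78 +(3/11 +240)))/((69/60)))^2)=1442890878/1070970108605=0.00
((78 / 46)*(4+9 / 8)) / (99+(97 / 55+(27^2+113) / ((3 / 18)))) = 87945 / 52145968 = 0.00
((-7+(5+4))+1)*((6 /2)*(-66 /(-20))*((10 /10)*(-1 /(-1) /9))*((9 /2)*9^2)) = 24057 /20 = 1202.85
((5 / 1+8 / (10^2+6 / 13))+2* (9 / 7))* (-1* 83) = -2902759 / 4571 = -635.04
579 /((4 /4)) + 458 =1037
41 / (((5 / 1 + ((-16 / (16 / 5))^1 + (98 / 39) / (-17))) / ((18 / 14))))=-244647 / 686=-356.63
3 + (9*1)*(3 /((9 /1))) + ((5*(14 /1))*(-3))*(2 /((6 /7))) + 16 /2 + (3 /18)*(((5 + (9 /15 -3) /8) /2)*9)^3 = 17612989 /16000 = 1100.81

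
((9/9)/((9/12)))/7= 4/21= 0.19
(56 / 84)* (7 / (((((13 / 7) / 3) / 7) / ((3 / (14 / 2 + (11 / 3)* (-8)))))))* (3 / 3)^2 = -6174 / 871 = -7.09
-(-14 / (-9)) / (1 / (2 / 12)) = -7 / 27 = -0.26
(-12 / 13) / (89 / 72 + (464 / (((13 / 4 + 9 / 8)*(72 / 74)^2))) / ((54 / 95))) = -1469664 / 315764761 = -0.00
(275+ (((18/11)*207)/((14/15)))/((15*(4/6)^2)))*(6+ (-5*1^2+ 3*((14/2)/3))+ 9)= 1724939/308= 5600.45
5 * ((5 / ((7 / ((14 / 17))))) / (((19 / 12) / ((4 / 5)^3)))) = 1536 / 1615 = 0.95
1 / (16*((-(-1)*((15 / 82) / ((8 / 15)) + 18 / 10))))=205 / 7029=0.03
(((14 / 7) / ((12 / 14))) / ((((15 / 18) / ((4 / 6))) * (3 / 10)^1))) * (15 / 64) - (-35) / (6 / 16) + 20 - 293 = -4277 / 24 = -178.21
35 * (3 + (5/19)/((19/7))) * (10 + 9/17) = 7004270/6137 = 1141.32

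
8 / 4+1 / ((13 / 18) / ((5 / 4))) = 97 / 26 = 3.73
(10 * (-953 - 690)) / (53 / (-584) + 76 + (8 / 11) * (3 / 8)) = -105546320 / 489393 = -215.67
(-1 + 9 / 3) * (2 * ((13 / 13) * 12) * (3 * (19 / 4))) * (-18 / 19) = -648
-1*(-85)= 85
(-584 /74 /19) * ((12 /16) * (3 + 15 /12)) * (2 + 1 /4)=-33507 /11248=-2.98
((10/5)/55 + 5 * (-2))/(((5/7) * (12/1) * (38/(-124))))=59458/15675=3.79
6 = 6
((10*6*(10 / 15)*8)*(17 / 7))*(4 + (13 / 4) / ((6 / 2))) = 82960 / 21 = 3950.48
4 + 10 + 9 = 23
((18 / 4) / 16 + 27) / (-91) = -873 / 2912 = -0.30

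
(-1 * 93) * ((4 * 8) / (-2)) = 1488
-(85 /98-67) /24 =6481 /2352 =2.76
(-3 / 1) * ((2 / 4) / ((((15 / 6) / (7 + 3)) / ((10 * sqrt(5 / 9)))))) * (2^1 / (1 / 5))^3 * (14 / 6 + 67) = -4160000 * sqrt(5) / 3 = -3100680.93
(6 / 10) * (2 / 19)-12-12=-2274 / 95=-23.94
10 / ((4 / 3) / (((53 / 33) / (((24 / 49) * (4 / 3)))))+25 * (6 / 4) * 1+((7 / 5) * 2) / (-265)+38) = 1298500 / 9872703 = 0.13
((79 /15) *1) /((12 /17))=1343 /180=7.46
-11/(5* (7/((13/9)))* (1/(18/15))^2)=-572/875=-0.65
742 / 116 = 371 / 58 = 6.40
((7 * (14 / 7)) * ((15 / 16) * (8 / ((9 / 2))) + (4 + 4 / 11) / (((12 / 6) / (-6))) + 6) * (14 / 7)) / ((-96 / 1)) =1253 / 792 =1.58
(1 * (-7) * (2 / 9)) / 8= -7 / 36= -0.19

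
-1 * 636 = -636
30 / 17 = 1.76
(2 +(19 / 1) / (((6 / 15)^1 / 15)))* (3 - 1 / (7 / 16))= 7145 / 14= 510.36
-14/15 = -0.93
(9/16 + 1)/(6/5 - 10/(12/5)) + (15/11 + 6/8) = 12429/7832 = 1.59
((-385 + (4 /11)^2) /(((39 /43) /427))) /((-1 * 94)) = 285017803 /147862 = 1927.59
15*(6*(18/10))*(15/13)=2430/13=186.92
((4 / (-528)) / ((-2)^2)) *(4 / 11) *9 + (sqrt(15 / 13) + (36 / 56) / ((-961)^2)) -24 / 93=-826847027 / 3128889148 + sqrt(195) / 13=0.81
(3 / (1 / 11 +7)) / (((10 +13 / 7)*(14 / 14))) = 77 / 2158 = 0.04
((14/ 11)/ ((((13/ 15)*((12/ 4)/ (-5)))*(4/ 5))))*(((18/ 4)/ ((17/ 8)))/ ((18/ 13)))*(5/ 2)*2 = -4375/ 187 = -23.40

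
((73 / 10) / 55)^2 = 5329 / 302500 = 0.02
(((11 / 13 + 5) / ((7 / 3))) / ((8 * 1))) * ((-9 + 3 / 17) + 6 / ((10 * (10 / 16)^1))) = -95247 / 38675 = -2.46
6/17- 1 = -0.65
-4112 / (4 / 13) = -13364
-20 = -20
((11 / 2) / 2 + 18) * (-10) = -415 / 2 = -207.50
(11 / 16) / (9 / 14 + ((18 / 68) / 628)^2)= 2194056788 / 2051586135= 1.07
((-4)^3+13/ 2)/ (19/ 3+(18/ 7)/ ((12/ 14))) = -345/ 56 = -6.16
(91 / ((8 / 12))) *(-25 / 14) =-975 / 4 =-243.75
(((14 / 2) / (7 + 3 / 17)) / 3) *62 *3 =3689 / 61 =60.48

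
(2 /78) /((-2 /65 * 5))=-1 /6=-0.17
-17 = -17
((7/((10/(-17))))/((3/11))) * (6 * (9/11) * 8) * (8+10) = -154224/5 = -30844.80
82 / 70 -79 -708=-27504 / 35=-785.83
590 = 590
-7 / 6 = -1.17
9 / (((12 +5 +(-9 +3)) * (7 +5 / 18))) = 162 / 1441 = 0.11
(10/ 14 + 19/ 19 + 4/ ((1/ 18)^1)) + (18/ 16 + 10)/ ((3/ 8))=2171/ 21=103.38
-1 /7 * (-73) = 73 /7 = 10.43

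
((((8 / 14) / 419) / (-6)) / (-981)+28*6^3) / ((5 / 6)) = 104410482628 / 14386365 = 7257.60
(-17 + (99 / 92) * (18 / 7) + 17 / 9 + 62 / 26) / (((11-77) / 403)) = 11631541 / 191268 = 60.81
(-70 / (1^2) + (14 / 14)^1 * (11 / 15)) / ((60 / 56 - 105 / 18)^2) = -152733 / 50000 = -3.05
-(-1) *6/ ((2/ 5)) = 15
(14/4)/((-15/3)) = -7/10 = -0.70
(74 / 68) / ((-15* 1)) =-37 / 510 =-0.07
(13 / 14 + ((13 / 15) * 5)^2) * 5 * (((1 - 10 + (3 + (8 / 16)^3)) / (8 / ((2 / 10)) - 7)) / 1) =-583505 / 33264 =-17.54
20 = 20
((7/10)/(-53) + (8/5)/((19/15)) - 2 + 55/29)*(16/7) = 2678504/1022105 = 2.62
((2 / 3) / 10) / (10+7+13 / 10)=2 / 549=0.00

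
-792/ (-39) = 264/ 13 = 20.31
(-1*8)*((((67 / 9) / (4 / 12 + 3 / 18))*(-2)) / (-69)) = -2144 / 621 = -3.45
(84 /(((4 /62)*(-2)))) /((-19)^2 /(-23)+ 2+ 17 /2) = 29946 /239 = 125.30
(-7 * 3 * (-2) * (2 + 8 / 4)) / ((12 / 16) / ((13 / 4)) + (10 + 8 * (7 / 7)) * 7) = 728 / 547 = 1.33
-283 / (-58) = 283 / 58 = 4.88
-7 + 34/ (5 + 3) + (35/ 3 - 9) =-1/ 12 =-0.08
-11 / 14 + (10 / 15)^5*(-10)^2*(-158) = -7081073 / 3402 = -2081.44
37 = 37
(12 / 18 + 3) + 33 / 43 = 572 / 129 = 4.43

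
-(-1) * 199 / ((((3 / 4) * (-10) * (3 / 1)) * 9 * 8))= -0.12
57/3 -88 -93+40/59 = -9518/59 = -161.32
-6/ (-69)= 2/ 23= 0.09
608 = 608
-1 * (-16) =16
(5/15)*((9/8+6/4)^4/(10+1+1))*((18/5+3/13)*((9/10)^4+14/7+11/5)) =261289307601/10649600000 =24.54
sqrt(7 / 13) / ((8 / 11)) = 11 * sqrt(91) / 104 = 1.01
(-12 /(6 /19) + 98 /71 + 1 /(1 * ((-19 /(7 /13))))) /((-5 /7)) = 4498879 /87685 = 51.31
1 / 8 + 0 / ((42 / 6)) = 1 / 8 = 0.12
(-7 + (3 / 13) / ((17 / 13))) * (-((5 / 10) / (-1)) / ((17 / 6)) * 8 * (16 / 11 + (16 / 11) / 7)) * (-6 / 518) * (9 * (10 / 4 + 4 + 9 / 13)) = 4810752 / 400673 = 12.01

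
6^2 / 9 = 4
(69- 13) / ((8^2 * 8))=7 / 64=0.11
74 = 74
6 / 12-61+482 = 843 / 2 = 421.50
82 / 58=1.41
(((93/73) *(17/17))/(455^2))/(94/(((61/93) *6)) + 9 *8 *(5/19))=107787/750245971475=0.00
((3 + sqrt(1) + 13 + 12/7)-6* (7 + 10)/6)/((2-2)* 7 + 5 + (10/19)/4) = 152/455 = 0.33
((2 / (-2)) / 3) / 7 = -1 / 21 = -0.05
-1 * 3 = -3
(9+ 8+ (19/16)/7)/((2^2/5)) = 9615/448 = 21.46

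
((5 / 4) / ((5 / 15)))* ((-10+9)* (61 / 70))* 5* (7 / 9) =-305 / 24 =-12.71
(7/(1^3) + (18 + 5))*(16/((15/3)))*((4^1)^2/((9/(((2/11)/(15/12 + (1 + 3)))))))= 4096/693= 5.91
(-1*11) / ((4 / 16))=-44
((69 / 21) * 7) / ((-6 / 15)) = -57.50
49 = 49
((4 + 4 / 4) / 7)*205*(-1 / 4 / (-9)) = 1025 / 252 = 4.07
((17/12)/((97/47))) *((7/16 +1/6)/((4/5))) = 115855/223488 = 0.52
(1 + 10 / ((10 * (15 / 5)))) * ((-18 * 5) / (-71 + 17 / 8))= 960 / 551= 1.74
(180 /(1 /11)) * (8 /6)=2640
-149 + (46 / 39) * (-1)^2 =-5765 / 39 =-147.82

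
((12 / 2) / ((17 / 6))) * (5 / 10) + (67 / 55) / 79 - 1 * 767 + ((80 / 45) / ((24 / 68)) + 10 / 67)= -101651365324 / 133621785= -760.74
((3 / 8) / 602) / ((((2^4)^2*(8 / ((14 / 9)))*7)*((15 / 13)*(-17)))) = -13 / 3772661760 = -0.00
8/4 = 2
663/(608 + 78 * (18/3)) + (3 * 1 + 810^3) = 571830519891/1076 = 531441003.62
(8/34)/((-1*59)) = -4/1003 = -0.00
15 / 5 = 3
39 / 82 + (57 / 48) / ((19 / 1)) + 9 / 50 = 11777 / 16400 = 0.72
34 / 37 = 0.92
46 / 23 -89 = -87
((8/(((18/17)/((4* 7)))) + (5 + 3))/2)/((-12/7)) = -1729/27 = -64.04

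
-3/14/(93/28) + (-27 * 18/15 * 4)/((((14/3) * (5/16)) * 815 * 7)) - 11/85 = -110229829/526143625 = -0.21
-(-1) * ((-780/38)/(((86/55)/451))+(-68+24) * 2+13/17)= -83440186/13889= -6007.65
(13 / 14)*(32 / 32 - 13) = -78 / 7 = -11.14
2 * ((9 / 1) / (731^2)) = 18 / 534361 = 0.00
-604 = -604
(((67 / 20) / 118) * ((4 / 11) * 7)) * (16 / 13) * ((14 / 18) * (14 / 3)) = 367696 / 1138995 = 0.32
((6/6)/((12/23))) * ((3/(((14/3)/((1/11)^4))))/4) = 69/3279584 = 0.00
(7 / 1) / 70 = 1 / 10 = 0.10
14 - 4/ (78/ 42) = 154/ 13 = 11.85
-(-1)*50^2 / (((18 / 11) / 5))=7638.89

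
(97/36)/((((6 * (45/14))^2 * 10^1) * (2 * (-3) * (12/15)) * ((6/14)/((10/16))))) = -33271/151165440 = -0.00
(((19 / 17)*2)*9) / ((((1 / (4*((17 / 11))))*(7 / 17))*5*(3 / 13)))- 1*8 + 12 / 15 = 98004 / 385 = 254.56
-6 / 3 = -2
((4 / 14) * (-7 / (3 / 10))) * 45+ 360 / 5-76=-304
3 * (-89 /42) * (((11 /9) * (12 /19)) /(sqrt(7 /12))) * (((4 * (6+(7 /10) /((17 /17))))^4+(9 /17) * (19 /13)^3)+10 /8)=-15718896122858533 * sqrt(21) /21732449375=-3314538.09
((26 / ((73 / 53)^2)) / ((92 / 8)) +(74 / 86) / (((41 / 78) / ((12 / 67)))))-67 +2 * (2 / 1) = -890598967669 / 14477736607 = -61.52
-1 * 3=-3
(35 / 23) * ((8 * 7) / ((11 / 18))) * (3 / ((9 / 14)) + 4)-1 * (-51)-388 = 220499 / 253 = 871.54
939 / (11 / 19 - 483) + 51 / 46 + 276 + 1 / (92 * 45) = 275.16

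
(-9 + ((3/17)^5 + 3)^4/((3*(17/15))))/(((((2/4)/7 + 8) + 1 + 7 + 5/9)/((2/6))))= 43031602058368738429682387334/144747601547753295385333019615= 0.30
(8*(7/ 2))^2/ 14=56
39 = 39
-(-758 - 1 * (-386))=372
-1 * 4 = -4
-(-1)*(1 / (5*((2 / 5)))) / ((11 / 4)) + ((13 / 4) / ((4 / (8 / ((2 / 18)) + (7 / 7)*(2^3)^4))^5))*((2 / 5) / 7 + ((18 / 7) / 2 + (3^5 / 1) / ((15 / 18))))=450262313347726940702 / 385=1169512502201888157.67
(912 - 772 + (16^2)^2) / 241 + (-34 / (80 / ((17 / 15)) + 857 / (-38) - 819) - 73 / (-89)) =273.38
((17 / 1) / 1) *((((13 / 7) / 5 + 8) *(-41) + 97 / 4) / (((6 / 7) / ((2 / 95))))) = -759169 / 5700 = -133.19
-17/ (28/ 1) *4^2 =-68/ 7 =-9.71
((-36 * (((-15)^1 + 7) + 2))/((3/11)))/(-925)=-792/925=-0.86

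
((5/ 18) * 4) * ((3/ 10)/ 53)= 1/ 159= 0.01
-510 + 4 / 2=-508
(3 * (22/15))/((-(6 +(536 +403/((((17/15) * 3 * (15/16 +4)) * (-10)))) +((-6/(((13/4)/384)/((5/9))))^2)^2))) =-421931653/2307256483155306505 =-0.00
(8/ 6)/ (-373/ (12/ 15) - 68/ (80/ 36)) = -80/ 29811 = -0.00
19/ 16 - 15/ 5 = -29/ 16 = -1.81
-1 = -1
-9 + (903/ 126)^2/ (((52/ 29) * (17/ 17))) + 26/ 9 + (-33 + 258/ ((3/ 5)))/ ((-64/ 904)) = -10455293/ 1872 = -5585.09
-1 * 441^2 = -194481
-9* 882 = -7938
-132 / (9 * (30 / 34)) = -748 / 45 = -16.62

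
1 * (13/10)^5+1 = 471293/100000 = 4.71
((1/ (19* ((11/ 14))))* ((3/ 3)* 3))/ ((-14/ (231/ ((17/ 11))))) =-693/ 323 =-2.15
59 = 59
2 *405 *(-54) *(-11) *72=34642080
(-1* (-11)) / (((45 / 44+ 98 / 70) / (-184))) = -445280 / 533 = -835.42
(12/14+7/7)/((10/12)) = 78/35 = 2.23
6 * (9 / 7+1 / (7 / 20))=174 / 7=24.86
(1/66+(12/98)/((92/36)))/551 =4691/40984482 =0.00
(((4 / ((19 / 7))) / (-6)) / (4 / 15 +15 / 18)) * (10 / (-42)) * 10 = 1000 / 1881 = 0.53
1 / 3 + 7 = 22 / 3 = 7.33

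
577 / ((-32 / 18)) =-5193 / 16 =-324.56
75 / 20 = 15 / 4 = 3.75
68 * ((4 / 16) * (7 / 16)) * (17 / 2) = 2023 / 32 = 63.22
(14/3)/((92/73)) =511/138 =3.70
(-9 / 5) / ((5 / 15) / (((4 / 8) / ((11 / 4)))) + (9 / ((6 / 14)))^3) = -54 / 277885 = -0.00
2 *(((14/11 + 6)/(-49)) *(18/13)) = -2880/7007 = -0.41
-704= -704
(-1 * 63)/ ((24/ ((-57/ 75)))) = 2.00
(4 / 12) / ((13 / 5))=5 / 39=0.13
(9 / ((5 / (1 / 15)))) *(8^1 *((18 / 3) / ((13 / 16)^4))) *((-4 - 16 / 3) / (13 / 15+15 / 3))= -33030144 / 1570855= -21.03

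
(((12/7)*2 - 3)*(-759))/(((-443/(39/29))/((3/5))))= 266409/449645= 0.59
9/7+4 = 5.29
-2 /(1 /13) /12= -2.17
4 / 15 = 0.27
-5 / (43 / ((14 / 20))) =-7 / 86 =-0.08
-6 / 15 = -2 / 5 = -0.40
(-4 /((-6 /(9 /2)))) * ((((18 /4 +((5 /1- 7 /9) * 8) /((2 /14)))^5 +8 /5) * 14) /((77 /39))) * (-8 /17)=-99737956853374369777 /12269070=-8129218991608.52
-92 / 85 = -1.08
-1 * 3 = -3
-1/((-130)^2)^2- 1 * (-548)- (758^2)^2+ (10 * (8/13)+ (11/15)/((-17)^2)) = -81746530345416843218867/247623870000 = -330123789541.84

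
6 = 6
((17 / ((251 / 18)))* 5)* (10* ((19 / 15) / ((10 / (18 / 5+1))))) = 44574 / 1255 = 35.52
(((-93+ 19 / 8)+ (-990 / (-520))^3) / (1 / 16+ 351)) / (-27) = 11772301 / 1332779292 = 0.01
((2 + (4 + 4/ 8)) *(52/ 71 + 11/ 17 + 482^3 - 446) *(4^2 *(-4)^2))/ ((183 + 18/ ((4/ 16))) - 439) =-28113181432752/ 27761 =-1012686194.04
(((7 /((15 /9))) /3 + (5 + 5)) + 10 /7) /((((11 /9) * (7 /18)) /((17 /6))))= 206091 /2695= 76.47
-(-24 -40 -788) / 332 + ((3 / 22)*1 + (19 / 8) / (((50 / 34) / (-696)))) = -51189051 / 45650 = -1121.34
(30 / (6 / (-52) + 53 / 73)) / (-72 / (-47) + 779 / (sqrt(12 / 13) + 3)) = 2062799544*sqrt(39) / 215120354285 + 768313615212 / 4087286731415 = 0.25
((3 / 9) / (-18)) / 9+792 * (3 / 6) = 192455 / 486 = 396.00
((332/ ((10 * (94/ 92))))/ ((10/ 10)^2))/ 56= 1909/ 3290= 0.58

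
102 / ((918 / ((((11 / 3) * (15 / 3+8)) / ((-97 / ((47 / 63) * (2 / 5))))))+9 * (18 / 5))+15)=-571285 / 34796383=-0.02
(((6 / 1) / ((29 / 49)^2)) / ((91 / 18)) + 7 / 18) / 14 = 106189 / 393588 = 0.27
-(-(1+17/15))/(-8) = -4/15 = -0.27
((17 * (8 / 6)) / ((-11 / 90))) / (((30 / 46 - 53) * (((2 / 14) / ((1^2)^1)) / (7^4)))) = 28163730 / 473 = 59542.77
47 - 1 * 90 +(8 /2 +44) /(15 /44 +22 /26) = -1741 /679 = -2.56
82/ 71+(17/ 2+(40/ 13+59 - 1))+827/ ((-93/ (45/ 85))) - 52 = 13643207/ 972842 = 14.02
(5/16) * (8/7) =5/14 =0.36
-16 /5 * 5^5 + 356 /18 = -89822 /9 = -9980.22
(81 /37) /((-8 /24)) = -243 /37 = -6.57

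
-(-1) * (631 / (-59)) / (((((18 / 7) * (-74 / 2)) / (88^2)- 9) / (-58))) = -991952192 / 14411871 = -68.83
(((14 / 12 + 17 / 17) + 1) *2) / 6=19 / 18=1.06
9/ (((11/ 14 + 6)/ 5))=126/ 19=6.63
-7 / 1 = -7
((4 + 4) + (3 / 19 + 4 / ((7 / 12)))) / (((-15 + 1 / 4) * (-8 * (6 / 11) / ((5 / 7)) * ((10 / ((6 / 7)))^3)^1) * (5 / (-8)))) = -395406 / 2355080875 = -0.00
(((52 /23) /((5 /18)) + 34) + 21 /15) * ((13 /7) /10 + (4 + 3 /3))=1817541 /8050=225.78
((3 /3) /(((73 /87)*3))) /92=29 /6716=0.00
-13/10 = -1.30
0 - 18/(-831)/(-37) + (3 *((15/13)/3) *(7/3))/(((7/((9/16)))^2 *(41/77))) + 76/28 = 26884539737/9789188864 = 2.75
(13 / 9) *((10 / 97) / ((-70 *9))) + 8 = 439979 / 54999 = 8.00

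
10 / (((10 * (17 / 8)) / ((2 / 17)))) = 16 / 289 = 0.06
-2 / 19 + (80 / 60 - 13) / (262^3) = -107909033 / 1025129496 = -0.11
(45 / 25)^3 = 729 / 125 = 5.83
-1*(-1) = 1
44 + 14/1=58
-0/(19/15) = 0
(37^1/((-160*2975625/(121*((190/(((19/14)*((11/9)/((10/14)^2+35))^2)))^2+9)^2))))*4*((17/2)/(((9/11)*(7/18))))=-40444752396051190999030761056009832560541/206363852399138836325000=-195987581768075039.02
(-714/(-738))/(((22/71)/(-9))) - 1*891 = -829029/902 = -919.10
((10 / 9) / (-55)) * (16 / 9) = -32 / 891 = -0.04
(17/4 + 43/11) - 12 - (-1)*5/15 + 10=857/132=6.49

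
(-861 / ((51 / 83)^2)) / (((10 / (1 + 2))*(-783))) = 1977143 / 2262870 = 0.87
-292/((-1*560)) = 73/140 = 0.52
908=908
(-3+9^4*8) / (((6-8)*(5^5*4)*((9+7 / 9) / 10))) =-94473 / 44000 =-2.15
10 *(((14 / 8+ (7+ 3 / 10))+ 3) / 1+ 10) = 220.50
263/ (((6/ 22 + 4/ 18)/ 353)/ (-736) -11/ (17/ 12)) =-33.87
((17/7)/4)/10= 17/280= 0.06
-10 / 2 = -5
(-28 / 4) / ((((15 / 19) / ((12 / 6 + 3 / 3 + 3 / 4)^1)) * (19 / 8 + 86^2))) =-266 / 59187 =-0.00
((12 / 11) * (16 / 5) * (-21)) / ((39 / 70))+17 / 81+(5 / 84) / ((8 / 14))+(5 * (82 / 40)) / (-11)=-24500027 / 185328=-132.20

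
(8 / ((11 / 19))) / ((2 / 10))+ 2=782 / 11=71.09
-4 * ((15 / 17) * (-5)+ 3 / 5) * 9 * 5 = 11664 / 17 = 686.12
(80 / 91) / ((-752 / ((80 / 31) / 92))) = -100 / 3049501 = -0.00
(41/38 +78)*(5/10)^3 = 3005/304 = 9.88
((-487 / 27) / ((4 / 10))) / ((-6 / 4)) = 2435 / 81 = 30.06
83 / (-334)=-83 / 334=-0.25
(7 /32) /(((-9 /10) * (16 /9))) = -0.14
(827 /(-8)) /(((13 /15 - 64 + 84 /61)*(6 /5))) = 1261175 /904112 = 1.39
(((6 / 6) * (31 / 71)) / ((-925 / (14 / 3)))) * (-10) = 868 / 39405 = 0.02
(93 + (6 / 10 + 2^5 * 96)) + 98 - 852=12058 / 5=2411.60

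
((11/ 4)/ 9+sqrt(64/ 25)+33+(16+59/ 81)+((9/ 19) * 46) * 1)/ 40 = 2259973/ 1231200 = 1.84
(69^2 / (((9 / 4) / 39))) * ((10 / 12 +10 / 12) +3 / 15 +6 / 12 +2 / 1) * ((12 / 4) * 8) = 8648515.20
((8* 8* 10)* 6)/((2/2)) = 3840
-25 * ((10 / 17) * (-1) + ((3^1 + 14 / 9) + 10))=-349.18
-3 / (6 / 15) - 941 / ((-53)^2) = -44017 / 5618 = -7.83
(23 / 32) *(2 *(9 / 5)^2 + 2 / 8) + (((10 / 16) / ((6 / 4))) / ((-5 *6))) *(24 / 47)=2179339 / 451200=4.83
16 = 16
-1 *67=-67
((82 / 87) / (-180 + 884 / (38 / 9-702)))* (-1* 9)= 128740 / 2751027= 0.05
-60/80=-0.75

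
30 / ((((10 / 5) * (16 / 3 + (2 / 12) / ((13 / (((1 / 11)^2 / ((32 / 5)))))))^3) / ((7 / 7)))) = 5101478893322240 / 51594696634079853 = 0.10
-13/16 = -0.81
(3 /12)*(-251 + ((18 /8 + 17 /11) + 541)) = 73.45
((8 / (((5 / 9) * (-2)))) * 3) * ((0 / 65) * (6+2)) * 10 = 0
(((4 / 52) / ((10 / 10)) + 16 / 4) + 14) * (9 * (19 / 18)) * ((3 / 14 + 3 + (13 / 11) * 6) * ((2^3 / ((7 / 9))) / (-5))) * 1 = -25509438 / 7007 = -3640.56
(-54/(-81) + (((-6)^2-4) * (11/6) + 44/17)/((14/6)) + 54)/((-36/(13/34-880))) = 11999353/6069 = 1977.15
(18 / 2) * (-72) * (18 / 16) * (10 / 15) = -486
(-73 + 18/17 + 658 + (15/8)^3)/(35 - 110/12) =499203/21760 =22.94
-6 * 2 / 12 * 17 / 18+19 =325 / 18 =18.06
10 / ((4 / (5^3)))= 625 / 2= 312.50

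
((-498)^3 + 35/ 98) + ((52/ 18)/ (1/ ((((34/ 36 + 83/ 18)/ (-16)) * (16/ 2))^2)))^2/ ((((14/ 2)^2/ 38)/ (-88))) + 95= -6434103577342111/ 52081218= -123539806.18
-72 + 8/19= -1360/19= -71.58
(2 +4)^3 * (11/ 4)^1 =594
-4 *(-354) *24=33984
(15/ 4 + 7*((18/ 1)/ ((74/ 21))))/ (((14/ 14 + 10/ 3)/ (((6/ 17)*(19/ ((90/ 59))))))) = 6554487/ 163540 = 40.08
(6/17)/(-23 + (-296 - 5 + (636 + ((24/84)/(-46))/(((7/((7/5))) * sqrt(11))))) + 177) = 2415 * sqrt(11)/14488422093329 + 10457179425/14488422093329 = 0.00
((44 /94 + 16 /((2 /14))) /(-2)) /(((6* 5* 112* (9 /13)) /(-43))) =492479 /473760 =1.04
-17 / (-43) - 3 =-112 / 43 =-2.60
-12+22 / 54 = -313 / 27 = -11.59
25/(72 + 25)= 25/97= 0.26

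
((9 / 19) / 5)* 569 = 5121 / 95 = 53.91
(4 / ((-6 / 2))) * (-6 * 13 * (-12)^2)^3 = 1889339572224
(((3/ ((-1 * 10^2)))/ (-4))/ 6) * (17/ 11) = 0.00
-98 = -98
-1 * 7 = -7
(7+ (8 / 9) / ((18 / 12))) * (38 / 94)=3895 / 1269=3.07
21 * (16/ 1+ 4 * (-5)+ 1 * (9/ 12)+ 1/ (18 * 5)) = -4081/ 60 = -68.02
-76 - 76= -152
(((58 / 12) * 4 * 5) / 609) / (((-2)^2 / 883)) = 4415 / 126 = 35.04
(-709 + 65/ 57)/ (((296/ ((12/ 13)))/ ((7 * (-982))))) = 138676076/ 9139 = 15174.10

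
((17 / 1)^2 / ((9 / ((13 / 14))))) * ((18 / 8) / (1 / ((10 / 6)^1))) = 18785 / 168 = 111.82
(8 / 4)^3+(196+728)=932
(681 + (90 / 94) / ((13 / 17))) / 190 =3.59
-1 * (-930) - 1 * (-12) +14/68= 32035/34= 942.21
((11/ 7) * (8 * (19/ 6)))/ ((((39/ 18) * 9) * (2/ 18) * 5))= 1672/ 455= 3.67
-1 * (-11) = 11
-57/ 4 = -14.25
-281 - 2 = -283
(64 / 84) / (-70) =-8 / 735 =-0.01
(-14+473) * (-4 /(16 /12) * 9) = -12393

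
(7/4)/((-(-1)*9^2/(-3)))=-7/108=-0.06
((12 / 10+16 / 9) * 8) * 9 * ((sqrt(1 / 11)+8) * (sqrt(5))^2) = 1072 * sqrt(11) / 11+8576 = 8899.22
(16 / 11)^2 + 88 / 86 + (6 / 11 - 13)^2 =823399 / 5203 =158.25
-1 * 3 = -3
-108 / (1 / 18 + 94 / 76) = -18468 / 221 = -83.57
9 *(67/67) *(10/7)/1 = 90/7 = 12.86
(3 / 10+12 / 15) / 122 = 11 / 1220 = 0.01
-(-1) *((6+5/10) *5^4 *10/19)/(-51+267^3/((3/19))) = 0.00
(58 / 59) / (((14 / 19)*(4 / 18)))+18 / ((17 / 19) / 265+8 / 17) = 491269377 / 11169998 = 43.98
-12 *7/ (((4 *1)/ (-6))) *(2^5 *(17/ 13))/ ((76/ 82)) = 1405152/ 247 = 5688.87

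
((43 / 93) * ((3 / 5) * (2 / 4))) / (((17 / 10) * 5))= 43 / 2635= 0.02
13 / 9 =1.44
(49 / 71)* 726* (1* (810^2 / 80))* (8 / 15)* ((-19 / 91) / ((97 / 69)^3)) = -164701.44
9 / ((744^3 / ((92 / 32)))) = 23 / 366071808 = 0.00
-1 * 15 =-15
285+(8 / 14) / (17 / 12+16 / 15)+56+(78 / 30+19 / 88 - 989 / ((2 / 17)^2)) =-32634353733 / 458920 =-71111.20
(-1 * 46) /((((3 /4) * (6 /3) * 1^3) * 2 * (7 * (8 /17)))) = -391 /84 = -4.65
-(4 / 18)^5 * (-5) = 160 / 59049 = 0.00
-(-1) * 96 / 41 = 96 / 41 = 2.34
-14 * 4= -56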